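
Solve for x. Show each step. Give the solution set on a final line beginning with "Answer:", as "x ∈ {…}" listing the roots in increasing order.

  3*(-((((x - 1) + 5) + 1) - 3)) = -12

Step 1. [3*(-((((x - 1) + 5) + 1) - 3)) = -12] LHS = 3·(…); ÷3 both sides. So div: -((((x - 1) + 5) + 1) - 3) = -4.
Step 2. [-((((x - 1) + 5) + 1) - 3) = -4] LHS negated; negate both sides. So neg: (((x - 1) + 5) + 1) - 3 = 4.
Step 3. [(((x - 1) + 5) + 1) - 3 = 4] 3 comes off first (add 3), so sub: ((x - 1) + 5) + 1 = 7.
Step 4. [((x - 1) + 5) + 1 = 7] the outer +1 inverts by subtracting 1. So sub: (x - 1) + 5 = 6.
Step 5. [(x - 1) + 5 = 6] +5 is outermost — subtract 5 both sides ⇒ sub: x - 1 = 1.
Step 6. [x - 1 = 1] 1 comes off first (add 1) ⇒ sub: x = 2.

Answer: x ∈ {2}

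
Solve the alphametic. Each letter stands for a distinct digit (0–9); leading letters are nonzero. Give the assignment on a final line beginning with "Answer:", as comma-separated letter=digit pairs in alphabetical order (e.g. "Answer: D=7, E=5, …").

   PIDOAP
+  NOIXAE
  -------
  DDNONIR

Step 1. [col 1: P + E ≡ R (mod 10)] column 1 (P + E ≡ R (mod 10), carry-in 0) doesn't pin E yet; pick E=6 and continue. So E=6.
Step 2. [col 1: P + E ≡ R (mod 10)] several values work for P in column 1 (P + E ≡ R (mod 10), carry-in 0); try P=2, so P=2.
Step 3. [col 1: P + E ≡ R (mod 10)] column 1 reads P+E+carry(0)=R with P=2, E=6; with digits 2,6 already taken and all letters distinct, the only value for R is 8. So R=8.
Step 4. [col 2: A + A ≡ I (mod 10)] several values work for A in column 2 (A + A ≡ I (mod 10), carry-in 0); try A=7, so A=7.
Step 5. [D] adding two 6-digit numbers gives at most 6+1 digits, and here it does — D is that final carry and must be 1. So D=1.
Step 6. [col 2: A + A ≡ I (mod 10)] column 2 reads A+A+carry(0)=I with A=7; with digits 1,2,6,7,8 already taken and all letters distinct, the only value for I is 4. So I=4.
Step 7. [col 3: O + X ≡ N (mod 10)] column 3 reads O+X+carry(1)=N with nothing yet; with digits 1,2,4,6,7,8 already taken and all letters distinct, the only value for N is 9. So N=9.
Step 8. [col 3: O + X ≡ N (mod 10)] column 3 (O + X ≡ N (mod 10), carry-in 1) doesn't pin X yet; pick X=3 and continue, so X=3.
Step 9. [col 3: O + X ≡ N (mod 10)] from column 3 (X=3, N=9, carry-in 1, digits 1,2,3,4,6,7,8,9 already taken and all letters distinct): O must equal 5 ⇒ O=5.

Answer: A=7, D=1, E=6, I=4, N=9, O=5, P=2, R=8, X=3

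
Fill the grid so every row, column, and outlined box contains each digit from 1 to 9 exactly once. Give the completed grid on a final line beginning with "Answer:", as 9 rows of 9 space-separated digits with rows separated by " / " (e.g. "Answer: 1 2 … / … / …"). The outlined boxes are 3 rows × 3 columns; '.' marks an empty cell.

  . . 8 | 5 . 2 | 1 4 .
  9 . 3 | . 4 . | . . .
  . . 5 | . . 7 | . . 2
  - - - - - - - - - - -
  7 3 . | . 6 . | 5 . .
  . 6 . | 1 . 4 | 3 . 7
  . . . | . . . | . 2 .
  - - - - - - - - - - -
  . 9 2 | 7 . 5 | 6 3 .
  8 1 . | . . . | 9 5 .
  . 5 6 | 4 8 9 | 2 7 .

Step 1. [r5c8∈{8,9}] across row 5, 8 lands solely at r5c8. So r5c8=8.
Step 2. [r6c7∈{4}] only 4 remains possible at r6c7. So r6c7=4.
Step 3. [r2c8∈{6}] r2c8 is down to just 6 ⇒ r2c8=6.
Step 4. [r2c4∈{8}] r2c4 is down to just 8. So r2c4=8.
Step 5. [r4c8∈{1,9}] col 8 places 1 nowhere but r4c8, so r4c8=1.
Step 6. [r4c9∈{9}] nothing but 9 survives at r4c9 ⇒ r4c9=9.
Step 7. [r1c5∈{3,9}] r1c5 is the only open cell in row 1 admitting 9. So r1c5=9.
Step 8. [r3c1∈{1,4,6}] r3c1 is the only open cell in box 1 admitting 1 ⇒ r3c1=1.
Step 9. [r3c5∈{3}] nothing but 3 survives at r3c5 ⇒ r3c5=3.
Step 10. [r6c4∈{3,9}] 9 has one home in col 4: r6c4, so r6c4=9.
Step 11. [r8c4∈{2,3,6}] in col 4, 3 fits only at r8c4, so r8c4=3.
Step 12. [r5c1∈{2,5}] across col 1, 2 lands solely at r5c1 ⇒ r5c1=2.
Step 13. [r8c9∈{4}] r8c9's peers cover all but 4 ⇒ r8c9=4.
Step 14. [r9c9∈{1}] nothing but 1 survives at r9c9, so r9c9=1.
Step 15. [r2c2∈{2,7}] r2c2 is the only open cell in row 2 admitting 2. So r2c2=2.
Step 16. [r6c1∈{5}] nothing but 5 survives at r6c1 ⇒ r6c1=5.
Step 17. [r6c2∈{8}] r6c2's peers cover all but 8 ⇒ r6c2=8.
Step 18. [r2c7∈{7}] r2c7 is down to just 7, so r2c7=7.
Step 19. [r7c5∈{1}] nothing but 1 survives at r7c5 ⇒ r7c5=1.
Step 20. [r6c9∈{6}] r6c9 has the single candidate 6 ⇒ r6c9=6.
Step 21. [r7c1∈{4}] nothing but 4 survives at r7c1. So r7c1=4.
Step 22. [r1c1∈{6}] only 6 remains possible at r1c1. So r1c1=6.
Step 23. [r5c5∈{5}] nothing but 5 survives at r5c5, so r5c5=5.
Step 24. [r3c8∈{9}] r3c8 is down to just 9. So r3c8=9.
Step 25. [r3c4∈{6}] r3c4's peers cover all but 6 ⇒ r3c4=6.
Step 26. [r7c9∈{8}] only 8 remains possible at r7c9. So r7c9=8.
Step 27. [r1c9∈{3}] nothing but 3 survives at r1c9 ⇒ r1c9=3.
Step 28. [r6c6∈{3}] r6c6 has the single candidate 3 ⇒ r6c6=3.
Step 29. [r3c2∈{4}] r3c2 is down to just 4 ⇒ r3c2=4.
Step 30. [r4c6∈{8}] only 8 remains possible at r4c6, so r4c6=8.
Step 31. [r8c3∈{7}] nothing but 7 survives at r8c3. So r8c3=7.
Step 32. [r6c3∈{1}] r6c3 is down to just 1. So r6c3=1.
Step 33. [r8c5∈{2}] r8c5 has the single candidate 2, so r8c5=2.
Step 34. [r1c2∈{7}] only 7 remains possible at r1c2. So r1c2=7.
Step 35. [r4c4∈{2}] r4c4's peers cover all but 2 ⇒ r4c4=2.
Step 36. [r2c6∈{1}] r2c6 has the single candidate 1. So r2c6=1.
Step 37. [r6c5∈{7}] r6c5 is down to just 7. So r6c5=7.
Step 38. [r3c7∈{8}] nothing but 8 survives at r3c7 ⇒ r3c7=8.
Step 39. [r4c3∈{4}] r4c3 is down to just 4. So r4c3=4.
Step 40. [r8c6∈{6}] only 6 remains possible at r8c6, so r8c6=6.
Step 41. [r2c9∈{5}] only 5 remains possible at r2c9. So r2c9=5.
Step 42. [r5c3∈{9}] r5c3's peers cover all but 9, so r5c3=9.
Step 43. [r9c1∈{3}] only 3 remains possible at r9c1, so r9c1=3.

Answer: 6 7 8 5 9 2 1 4 3 / 9 2 3 8 4 1 7 6 5 / 1 4 5 6 3 7 8 9 2 / 7 3 4 2 6 8 5 1 9 / 2 6 9 1 5 4 3 8 7 / 5 8 1 9 7 3 4 2 6 / 4 9 2 7 1 5 6 3 8 / 8 1 7 3 2 6 9 5 4 / 3 5 6 4 8 9 2 7 1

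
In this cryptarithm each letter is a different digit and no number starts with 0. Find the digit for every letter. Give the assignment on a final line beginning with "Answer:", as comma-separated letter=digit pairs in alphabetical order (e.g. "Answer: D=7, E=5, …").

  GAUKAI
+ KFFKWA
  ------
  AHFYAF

Step 1. [col 1: I + A ≡ F (mod 10)] several values work for I in column 1 (I + A ≡ F (mod 10), carry-in 0); try I=8 ⇒ I=8.
Step 2. [col 1: I + A ≡ F (mod 10)] column 1 (I + A ≡ F (mod 10), carry-in 0) doesn't pin F yet; pick F=2 and continue, so F=2.
Step 3. [col 1: I + A ≡ F (mod 10)] in column 1 we have I+A≡F with carry-in 0; given I=8, F=2 and digits 2,8 already taken and all letters distinct, that pins A to 4 ⇒ A=4.
Step 4. [col 2: A + W ≡ A (mod 10)] in column 2 we have A+W≡A with carry-in 1; given A=4 and digits 2,4,8 already taken and all letters distinct, that pins W to 9. So W=9.
Step 5. [col 3: K + K ≡ Y (mod 10)] K=3 is one option consistent with column 3 (K + K ≡ Y (mod 10), carry-in 1) — take it. So K=3.
Step 6. [col 3: K + K ≡ Y (mod 10)] column 3: given K=3, carry-in 1, and digits 2,3,4,8,9 already taken and all letters distinct, K+K≡Y (mod 10) forces Y=7 ⇒ Y=7.
Step 7. [col 4: U + F ≡ F (mod 10)] from column 4 (F=2, carry-in 0, digits 2,3,4,7,8,9 already taken and all letters distinct): U must equal 0, so U=0.
Step 8. [col 5: A + F ≡ H (mod 10)] from column 5 (A=4, F=2, carry-in 0, digits 0,2,3,4,7,8,9 already taken and all letters distinct): H must equal 6. So H=6.
Step 9. [col 6: G + K ≡ A (mod 10)] from column 6 (K=3, A=4, carry-in 0, digits 0,2,3,4,6,7,8,9 already taken and all letters distinct): G must equal 1 ⇒ G=1.

Answer: A=4, F=2, G=1, H=6, I=8, K=3, U=0, W=9, Y=7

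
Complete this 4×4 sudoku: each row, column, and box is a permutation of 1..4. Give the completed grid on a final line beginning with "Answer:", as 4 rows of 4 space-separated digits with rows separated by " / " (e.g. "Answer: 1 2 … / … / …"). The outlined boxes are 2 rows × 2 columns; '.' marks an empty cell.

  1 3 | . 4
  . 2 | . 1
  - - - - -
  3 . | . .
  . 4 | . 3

Step 1. [r3c3∈{1,2,4}] in row 3, 4 fits only at r3c3, so r3c3=4.
Step 2. [r4c3∈{1,2}] across row 4, 1 lands solely at r4c3. So r4c3=1.
Step 3. [r2c3∈{3}] only 3 remains possible at r2c3. So r2c3=3.
Step 4. [r2c1∈{4}] r2c1 is down to just 4. So r2c1=4.
Step 5. [r3c2∈{1}] nothing but 1 survives at r3c2 ⇒ r3c2=1.
Step 6. [r4c1∈{2}] r4c1 has the single candidate 2. So r4c1=2.
Step 7. [r3c4∈{2}] r3c4's peers cover all but 2 ⇒ r3c4=2.
Step 8. [r1c3∈{2}] nothing but 2 survives at r1c3, so r1c3=2.

Answer: 1 3 2 4 / 4 2 3 1 / 3 1 4 2 / 2 4 1 3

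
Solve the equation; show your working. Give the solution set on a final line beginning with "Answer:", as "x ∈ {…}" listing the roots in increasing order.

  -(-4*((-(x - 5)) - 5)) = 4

Step 1. [-(-4*((-(x - 5)) - 5)) = 4] leading − — multiply by −1. So neg: -4*((-(x - 5)) - 5) = -4.
Step 2. [-4*((-(x - 5)) - 5) = -4] LHS = -4·(…); ÷-4 both sides, so div: (-(x - 5)) - 5 = 1.
Step 3. [(-(x - 5)) - 5 = 1] the outer -5 inverts by adding 5. So sub: -(x - 5) = 6.
Step 4. [-(x - 5) = 6] leading − — multiply by −1. So neg: x - 5 = -6.
Step 5. [x - 5 = -6] the outer -5 inverts by adding 5 ⇒ sub: x = -1.

Answer: x ∈ {-1}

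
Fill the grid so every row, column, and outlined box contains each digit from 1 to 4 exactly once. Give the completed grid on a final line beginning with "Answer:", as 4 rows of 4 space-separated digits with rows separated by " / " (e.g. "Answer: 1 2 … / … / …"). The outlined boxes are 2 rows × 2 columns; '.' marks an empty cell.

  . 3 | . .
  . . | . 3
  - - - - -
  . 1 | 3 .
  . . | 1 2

Step 1. [r2c2∈{2,4}] r2c2 is the only open cell in col 2 admitting 2. So r2c2=2.
Step 2. [r2c3∈{4}] r2c3's peers cover all but 4 ⇒ r2c3=4.
Step 3. [r1c1∈{1,4}] in row 1, 4 fits only at r1c1, so r1c1=4.
Step 4. [r4c2∈{4}] only 4 remains possible at r4c2 ⇒ r4c2=4.
Step 5. [r1c3∈{2}] r1c3's peers cover all but 2 ⇒ r1c3=2.
Step 6. [r3c1∈{2}] r3c1 is down to just 2 ⇒ r3c1=2.
Step 7. [r2c1∈{1}] r2c1 is down to just 1. So r2c1=1.
Step 8. [r1c4∈{1}] r1c4 is down to just 1. So r1c4=1.
Step 9. [r4c1∈{3}] r4c1's peers cover all but 3. So r4c1=3.
Step 10. [r3c4∈{4}] r3c4 has the single candidate 4. So r3c4=4.

Answer: 4 3 2 1 / 1 2 4 3 / 2 1 3 4 / 3 4 1 2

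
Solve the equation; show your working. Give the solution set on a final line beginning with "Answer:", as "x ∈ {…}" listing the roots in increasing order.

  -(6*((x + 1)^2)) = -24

Step 1. [-(6*((x + 1)^2)) = -24] leading − — multiply by −1, so neg: 6*((x + 1)^2) = 24.
Step 2. [6*((x + 1)^2) = 24] leading coefficient 6: divide by 6, so div: (x + 1)^2 = 4.
Step 3. [(x + 1)^2 = 4] √ both sides: 4 ≥ 0 gives two branches. So sqrt: x + 1 = 2 or -2.
Step 4. [x + 1 = 2 or -2] the outer +1 inverts by subtracting 1. So sub: x = 1 or -3.

Answer: x ∈ {-3, 1}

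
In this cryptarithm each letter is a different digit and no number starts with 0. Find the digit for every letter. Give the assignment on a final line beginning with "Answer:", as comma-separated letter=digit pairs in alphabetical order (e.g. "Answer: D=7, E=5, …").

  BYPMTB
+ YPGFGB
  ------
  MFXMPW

Step 1. [col 1: B + B ≡ W (mod 10)] no forcing yet in column 1 (carry-in 0); B=7 is free and consistent — try it. So B=7.
Step 2. [col 1: B + B ≡ W (mod 10)] from column 1 (B=7, carry-in 0, digits 7 already taken and all letters distinct): W must equal 4, so W=4.
Step 3. [col 2: T + G ≡ P (mod 10)] several values work for G in column 2 (T + G ≡ P (mod 10), carry-in 1); try G=5. So G=5.
Step 4. [col 2: T + G ≡ P (mod 10)] column 2 (T + G ≡ P (mod 10), carry-in 1) doesn't pin T yet; pick T=2 and continue. So T=2.
Step 5. [col 2: T + G ≡ P (mod 10)] in column 2 we have T+G≡P with carry-in 1; given T=2, G=5 and digits 2,4,5,7 already taken and all letters distinct, that pins P to 8, so P=8.
Step 6. [col 3: M + F ≡ M (mod 10)] from column 3 (nothing yet, carry-in 0, digits 2,4,5,7,8 already taken and all letters distinct): F must equal 0, so F=0.
Step 7. [col 3: M + F ≡ M (mod 10)] no forcing yet in column 3 (carry-in 0); M=9 is free and consistent — try it ⇒ M=9.
Step 8. [col 4: P + G ≡ X (mod 10)] from column 4 (P=8, G=5, carry-in 0, digits 0,2,4,5,7,8,9 already taken and all letters distinct): X must equal 3, so X=3.
Step 9. [col 5: Y + P ≡ F (mod 10)] from column 5 (P=8, F=0, carry-in 1, digits 0,2,3,4,5,7,8,9 already taken and all letters distinct): Y must equal 1. So Y=1.

Answer: B=7, F=0, G=5, M=9, P=8, T=2, W=4, X=3, Y=1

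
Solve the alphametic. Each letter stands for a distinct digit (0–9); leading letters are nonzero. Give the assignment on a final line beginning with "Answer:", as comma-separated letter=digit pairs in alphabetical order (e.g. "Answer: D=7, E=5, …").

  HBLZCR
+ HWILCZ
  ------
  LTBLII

Step 1. [col 1: R + Z ≡ I (mod 10)] several values work for Z in column 1 (R + Z ≡ I (mod 10), carry-in 0); try Z=9, so Z=9.
Step 2. [col 1: R + Z ≡ I (mod 10)] I=1 is one option consistent with column 1 (R + Z ≡ I (mod 10), carry-in 0) — take it, so I=1.
Step 3. [col 1: R + Z ≡ I (mod 10)] from column 1 (Z=9, I=1, carry-in 0, digits 1,9 already taken and all letters distinct): R must equal 2. So R=2.
Step 4. [col 2: C + C ≡ I (mod 10)] several values work for C in column 2 (C + C ≡ I (mod 10), carry-in 1); try C=5 ⇒ C=5.
Step 5. [col 3: Z + L ≡ L (mod 10)] L=8 is one option consistent with column 3 (Z + L ≡ L (mod 10), carry-in 1) — take it, so L=8.
Step 6. [col 4: L + I ≡ B (mod 10)] column 4 reads L+I+carry(1)=B with L=8, I=1; with digits 1,2,5,8,9 already taken and all letters distinct, the only value for B is 0, so B=0.
Step 7. [col 5: B + W ≡ T (mod 10)] column 5 (B + W ≡ T (mod 10), carry-in 1) doesn't pin T yet; pick T=7 and continue, so T=7.
Step 8. [col 5: B + W ≡ T (mod 10)] column 5 reads B+W+carry(1)=T with B=0, T=7; with digits 0,1,2,5,7,8,9 already taken and all letters distinct, the only value for W is 6, so W=6.
Step 9. [col 6: H + H ≡ L (mod 10)] in column 6 we have H+H≡L with carry-in 0; given L=8 and digits 0,1,2,5,6,7,8,9 already taken and all letters distinct, that pins H to 4. So H=4.

Answer: B=0, C=5, H=4, I=1, L=8, R=2, T=7, W=6, Z=9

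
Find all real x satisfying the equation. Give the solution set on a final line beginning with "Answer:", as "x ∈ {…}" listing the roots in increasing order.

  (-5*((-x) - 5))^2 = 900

Step 1. [(-5*((-x) - 5))^2 = 900] √ both sides: 900 ≥ 0 gives two branches. So sqrt: -5*((-x) - 5) = 30 or -30.
Step 2. [-5*((-x) - 5) = 30 or -30] -5·(inner) — divide through by -5 ⇒ div: (-x) - 5 = -6 or 6.
Step 3. [(-x) - 5 = -6 or 6] peel the -5: add 5 from each side ⇒ sub: -x = -1 or 11.
Step 4. [-x = -1 or 11] leading − — multiply by −1 ⇒ neg: x = 1 or -11.

Answer: x ∈ {-11, 1}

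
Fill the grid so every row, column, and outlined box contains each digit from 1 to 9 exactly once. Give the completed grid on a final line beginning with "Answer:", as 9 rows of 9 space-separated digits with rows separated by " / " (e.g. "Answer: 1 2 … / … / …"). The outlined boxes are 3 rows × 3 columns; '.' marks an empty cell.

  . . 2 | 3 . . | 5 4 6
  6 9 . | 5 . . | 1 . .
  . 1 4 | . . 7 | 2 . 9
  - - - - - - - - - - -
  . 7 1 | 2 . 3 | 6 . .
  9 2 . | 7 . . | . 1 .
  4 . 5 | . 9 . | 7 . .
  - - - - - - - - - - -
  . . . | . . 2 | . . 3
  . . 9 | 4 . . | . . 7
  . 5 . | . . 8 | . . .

Step 1. [r4c1∈{8}] nothing but 8 survives at r4c1, so r4c1=8.
Step 2. [r2c9∈{8}] r2c9's peers cover all but 8. So r2c9=8.
Step 3. [r7c3∈{6,7,8}] in col 3, 8 fits only at r7c3, so r7c3=8.
Step 4. [r9c9∈{1,2,4}] across col 9, 1 lands solely at r9c9 ⇒ r9c9=1.
Step 5. [r5c7∈{3,4,8}] in col 7, 3 fits only at r5c7 ⇒ r5c7=3.
Step 6. [r5c5∈{4,5,6,8}] row 5 places 8 nowhere but r5c5, so r5c5=8.
Step 7. [r3c5∈{6}] r3c5 is down to just 6 ⇒ r3c5=6.
Step 8. [r4c8∈{5,9}] across row 4, 9 lands solely at r4c8. So r4c8=9.
Step 9. [r1c1∈{7}] r1c1 is down to just 7 ⇒ r1c1=7.
Step 10. [r7c5∈{1,5,7}] in row 7, 7 fits only at r7c5 ⇒ r7c5=7.
Step 11. [r9c5∈{3}] r9c5 is down to just 3 ⇒ r9c5=3.
Step 12. [r5c3∈{6}] r5c3's peers cover all but 6, so r5c3=6.
Step 13. [r2c3∈{3}] r2c3's peers cover all but 3. So r2c3=3.
Step 14. [r8c1∈{1,2,3}] in col 1, 3 fits only at r8c1, so r8c1=3.
Step 15. [r8c8∈{2,5,6,8}] row 8 places 2 nowhere but r8c8, so r8c8=2.
Step 16. [r7c2∈{4,6}] 4 has one home in col 2: r7c2. So r7c2=4.
Step 17. [r2c6∈{4}] only 4 remains possible at r2c6, so r2c6=4.
Step 18. [r5c6∈{5}] nothing but 5 survives at r5c6 ⇒ r5c6=5.
Step 19. [r1c5∈{1}] only 1 remains possible at r1c5. So r1c5=1.
Step 20. [r8c6∈{1,6}] row 8 places 1 nowhere but r8c6, so r8c6=1.
Step 21. [r7c7∈{9}] r7c7 is down to just 9. So r7c7=9.
Step 22. [r7c4∈{6}] r7c4's peers cover all but 6. So r7c4=6.
Step 23. [r4c5∈{4}] nothing but 4 survives at r4c5, so r4c5=4.
Step 24. [r5c9∈{4}] nothing but 4 survives at r5c9 ⇒ r5c9=4.
Step 25. [r6c9∈{2}] nothing but 2 survives at r6c9, so r6c9=2.
Step 26. [r6c6∈{6}] r6c6's peers cover all but 6. So r6c6=6.
Step 27. [r7c8∈{5}] nothing but 5 survives at r7c8. So r7c8=5.
Step 28. [r9c4∈{9}] r9c4 has the single candidate 9. So r9c4=9.
Step 29. [r6c4∈{1}] r6c4's peers cover all but 1, so r6c4=1.
Step 30. [r8c5∈{5}] r8c5 is down to just 5 ⇒ r8c5=5.
Step 31. [r3c4∈{8}] nothing but 8 survives at r3c4 ⇒ r3c4=8.
Step 32. [r2c5∈{2}] r2c5 has the single candidate 2, so r2c5=2.
Step 33. [r9c8∈{6}] nothing but 6 survives at r9c8. So r9c8=6.
Step 34. [r2c8∈{7}] only 7 remains possible at r2c8, so r2c8=7.
Step 35. [r3c1∈{5}] only 5 remains possible at r3c1 ⇒ r3c1=5.
Step 36. [r7c1∈{1}] r7c1's peers cover all but 1 ⇒ r7c1=1.
Step 37. [r3c8∈{3}] r3c8 is down to just 3 ⇒ r3c8=3.
Step 38. [r1c6∈{9}] nothing but 9 survives at r1c6. So r1c6=9.
Step 39. [r9c7∈{4}] r9c7 has the single candidate 4 ⇒ r9c7=4.
Step 40. [r4c9∈{5}] r4c9 is down to just 5 ⇒ r4c9=5.
Step 41. [r8c2∈{6}] r8c2's peers cover all but 6 ⇒ r8c2=6.
Step 42. [r8c7∈{8}] r8c7 is down to just 8, so r8c7=8.
Step 43. [r6c2∈{3}] only 3 remains possible at r6c2 ⇒ r6c2=3.
Step 44. [r1c2∈{8}] only 8 remains possible at r1c2. So r1c2=8.
Step 45. [r6c8∈{8}] nothing but 8 survives at r6c8 ⇒ r6c8=8.
Step 46. [r9c3∈{7}] nothing but 7 survives at r9c3, so r9c3=7.
Step 47. [r9c1∈{2}] only 2 remains possible at r9c1, so r9c1=2.

Answer: 7 8 2 3 1 9 5 4 6 / 6 9 3 5 2 4 1 7 8 / 5 1 4 8 6 7 2 3 9 / 8 7 1 2 4 3 6 9 5 / 9 2 6 7 8 5 3 1 4 / 4 3 5 1 9 6 7 8 2 / 1 4 8 6 7 2 9 5 3 / 3 6 9 4 5 1 8 2 7 / 2 5 7 9 3 8 4 6 1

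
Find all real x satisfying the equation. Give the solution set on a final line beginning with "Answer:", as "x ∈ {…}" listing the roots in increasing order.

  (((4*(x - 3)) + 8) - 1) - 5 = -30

Step 1. [(((4*(x - 3)) + 8) - 1) - 5 = -30] peel the -5: add 5 from each side. So sub: ((4*(x - 3)) + 8) - 1 = -25.
Step 2. [((4*(x - 3)) + 8) - 1 = -25] 1 comes off first (add 1), so sub: (4*(x - 3)) + 8 = -24.
Step 3. [(4*(x - 3)) + 8 = -24] 4 divides every term; factor it out ⇒ factor: (x - 3) + 2 = -6.
Step 4. [(x - 3) + 2 = -6] +2 is outermost — subtract 2 both sides. So sub: x - 3 = -8.
Step 5. [x - 3 = -8] -3 is outermost — add 3 both sides ⇒ sub: x = -5.

Answer: x ∈ {-5}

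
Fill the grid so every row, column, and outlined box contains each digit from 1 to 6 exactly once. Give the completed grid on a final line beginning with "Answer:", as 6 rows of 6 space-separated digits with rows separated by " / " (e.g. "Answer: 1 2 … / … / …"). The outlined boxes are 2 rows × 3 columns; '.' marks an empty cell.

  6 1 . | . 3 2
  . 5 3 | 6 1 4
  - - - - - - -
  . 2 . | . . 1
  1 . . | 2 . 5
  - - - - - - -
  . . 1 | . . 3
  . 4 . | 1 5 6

Step 1. [r3c1∈{3,4,5}] 4 has one home in col 1: r3c1 ⇒ r3c1=4.
Step 2. [r4c3∈{6}] r4c3's peers cover all but 6. So r4c3=6.
Step 3. [r6c3∈{2}] r6c3 has the single candidate 2 ⇒ r6c3=2.
Step 4. [r4c5∈{4}] r4c5's peers cover all but 4. So r4c5=4.
Step 5. [r5c5∈{2}] r5c5 is down to just 2, so r5c5=2.
Step 6. [r5c2∈{6}] r5c2's peers cover all but 6, so r5c2=6.
Step 7. [r4c2∈{3}] only 3 remains possible at r4c2. So r4c2=3.
Step 8. [r1c4∈{5}] nothing but 5 survives at r1c4. So r1c4=5.
Step 9. [r2c1∈{2}] r2c1's peers cover all but 2 ⇒ r2c1=2.
Step 10. [r3c3∈{5}] nothing but 5 survives at r3c3, so r3c3=5.
Step 11. [r3c5∈{6}] only 6 remains possible at r3c5. So r3c5=6.
Step 12. [r5c1∈{5}] r5c1 has the single candidate 5 ⇒ r5c1=5.
Step 13. [r1c3∈{4}] only 4 remains possible at r1c3. So r1c3=4.
Step 14. [r6c1∈{3}] r6c1 has the single candidate 3. So r6c1=3.
Step 15. [r3c4∈{3}] r3c4 is down to just 3, so r3c4=3.
Step 16. [r5c4∈{4}] r5c4 has the single candidate 4, so r5c4=4.

Answer: 6 1 4 5 3 2 / 2 5 3 6 1 4 / 4 2 5 3 6 1 / 1 3 6 2 4 5 / 5 6 1 4 2 3 / 3 4 2 1 5 6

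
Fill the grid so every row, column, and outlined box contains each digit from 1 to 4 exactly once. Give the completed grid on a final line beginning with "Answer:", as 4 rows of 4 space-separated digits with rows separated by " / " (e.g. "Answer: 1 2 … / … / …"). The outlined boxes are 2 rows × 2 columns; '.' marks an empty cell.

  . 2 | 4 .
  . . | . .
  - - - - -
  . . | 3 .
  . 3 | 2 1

Step 1. [r1c1∈{1,3}] row 1 places 1 nowhere but r1c1. So r1c1=1.
Step 2. [r4c1∈{4}] r4c1 has the single candidate 4, so r4c1=4.
Step 3. [r2c1∈{3}] nothing but 3 survives at r2c1. So r2c1=3.
Step 4. [r3c1∈{2}] r3c1 has the single candidate 2. So r3c1=2.
Step 5. [r2c3∈{1}] r2c3's peers cover all but 1, so r2c3=1.
Step 6. [r3c2∈{1}] only 1 remains possible at r3c2, so r3c2=1.
Step 7. [r1c4∈{3}] nothing but 3 survives at r1c4, so r1c4=3.
Step 8. [r3c4∈{4}] only 4 remains possible at r3c4 ⇒ r3c4=4.
Step 9. [r2c4∈{2}] r2c4 is down to just 2, so r2c4=2.
Step 10. [r2c2∈{4}] r2c2's peers cover all but 4 ⇒ r2c2=4.

Answer: 1 2 4 3 / 3 4 1 2 / 2 1 3 4 / 4 3 2 1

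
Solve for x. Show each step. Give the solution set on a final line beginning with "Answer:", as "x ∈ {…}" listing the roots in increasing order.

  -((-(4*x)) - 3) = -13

Step 1. [-((-(4*x)) - 3) = -13] leading − — multiply by −1 ⇒ neg: (-(4*x)) - 3 = 13.
Step 2. [(-(4*x)) - 3 = 13] -3 is outermost — add 3 both sides ⇒ sub: -(4*x) = 16.
Step 3. [-(4*x) = 16] leading − — multiply by −1, so neg: 4*x = -16.
Step 4. [4*x = -16] divide by the outer 4, so div: x = -4.

Answer: x ∈ {-4}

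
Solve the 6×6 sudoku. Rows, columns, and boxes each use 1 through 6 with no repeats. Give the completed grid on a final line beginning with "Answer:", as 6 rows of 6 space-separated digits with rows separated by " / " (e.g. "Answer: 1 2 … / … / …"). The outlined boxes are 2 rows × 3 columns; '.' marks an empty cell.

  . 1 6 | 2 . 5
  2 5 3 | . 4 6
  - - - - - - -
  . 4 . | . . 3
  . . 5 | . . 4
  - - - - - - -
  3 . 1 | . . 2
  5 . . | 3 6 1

Step 1. [r3c3∈{2}] only 2 remains possible at r3c3. So r3c3=2.
Step 2. [r5c5∈{5}] only 5 remains possible at r5c5 ⇒ r5c5=5.
Step 3. [r3c5∈{1}] r3c5's peers cover all but 1, so r3c5=1.
Step 4. [r4c4∈{6}] only 6 remains possible at r4c4. So r4c4=6.
Step 5. [r3c1∈{6}] only 6 remains possible at r3c1 ⇒ r3c1=6.
Step 6. [r4c5∈{2}] nothing but 2 survives at r4c5, so r4c5=2.
Step 7. [r5c4∈{4}] r5c4 has the single candidate 4. So r5c4=4.
Step 8. [r6c3∈{4}] nothing but 4 survives at r6c3. So r6c3=4.
Step 9. [r1c1∈{4}] r1c1 has the single candidate 4, so r1c1=4.
Step 10. [r4c2∈{3}] nothing but 3 survives at r4c2, so r4c2=3.
Step 11. [r3c4∈{5}] r3c4 has the single candidate 5 ⇒ r3c4=5.
Step 12. [r2c4∈{1}] r2c4's peers cover all but 1. So r2c4=1.
Step 13. [r1c5∈{3}] r1c5 has the single candidate 3 ⇒ r1c5=3.
Step 14. [r5c2∈{6}] r5c2 is down to just 6 ⇒ r5c2=6.
Step 15. [r4c1∈{1}] nothing but 1 survives at r4c1 ⇒ r4c1=1.
Step 16. [r6c2∈{2}] nothing but 2 survives at r6c2 ⇒ r6c2=2.

Answer: 4 1 6 2 3 5 / 2 5 3 1 4 6 / 6 4 2 5 1 3 / 1 3 5 6 2 4 / 3 6 1 4 5 2 / 5 2 4 3 6 1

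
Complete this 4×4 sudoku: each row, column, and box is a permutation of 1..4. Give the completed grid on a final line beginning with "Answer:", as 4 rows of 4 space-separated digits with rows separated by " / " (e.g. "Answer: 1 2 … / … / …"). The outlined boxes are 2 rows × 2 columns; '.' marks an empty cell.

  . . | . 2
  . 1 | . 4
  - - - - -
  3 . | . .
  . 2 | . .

Step 1. [r1c3∈{1,3}] 1 has one home in row 1: r1c3. So r1c3=1.
Step 2. [r3c2∈{4}] r3c2 is down to just 4 ⇒ r3c2=4.
Step 3. [r4c4∈{1,3}] across col 4, 3 lands solely at r4c4, so r4c4=3.
Step 4. [r1c2∈{3}] only 3 remains possible at r1c2, so r1c2=3.
Step 5. [r2c1∈{2}] r2c1 is down to just 2, so r2c1=2.
Step 6. [r3c4∈{1}] r3c4 has the single candidate 1. So r3c4=1.
Step 7. [r2c3∈{3}] r2c3 is down to just 3 ⇒ r2c3=3.
Step 8. [r4c3∈{4}] r4c3's peers cover all but 4. So r4c3=4.
Step 9. [r4c1∈{1}] r4c1 has the single candidate 1, so r4c1=1.
Step 10. [r3c3∈{2}] r3c3 has the single candidate 2 ⇒ r3c3=2.
Step 11. [r1c1∈{4}] r1c1 is down to just 4, so r1c1=4.

Answer: 4 3 1 2 / 2 1 3 4 / 3 4 2 1 / 1 2 4 3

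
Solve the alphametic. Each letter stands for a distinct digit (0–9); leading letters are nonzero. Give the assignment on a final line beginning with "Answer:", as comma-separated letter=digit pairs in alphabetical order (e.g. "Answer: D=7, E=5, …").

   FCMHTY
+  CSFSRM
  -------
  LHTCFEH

Step 1. [L] adding two 6-digit numbers gives at most 6+1 digits, and here it does — L is that final carry and must be 1 ⇒ L=1.
Step 2. [col 1: Y + M ≡ H (mod 10)] column 1 (Y + M ≡ H (mod 10), carry-in 0) doesn't pin H yet; pick H=2 and continue ⇒ H=2.
Step 3. [col 1: Y + M ≡ H (mod 10)] no forcing yet in column 1 (carry-in 0); M=9 is free and consistent — try it, so M=9.
Step 4. [col 1: Y + M ≡ H (mod 10)] column 1 reads Y+M+carry(0)=H with M=9, H=2; with digits 1,2,9 already taken and all letters distinct, the only value for Y is 3. So Y=3.
Step 5. [col 2: T + R ≡ E (mod 10)] several values work for E in column 2 (T + R ≡ E (mod 10), carry-in 1); try E=8. So E=8.
Step 6. [col 2: T + R ≡ E (mod 10)] no forcing yet in column 2 (carry-in 1); R=7 is free and consistent — try it ⇒ R=7.
Step 7. [col 2: T + R ≡ E (mod 10)] from column 2 (R=7, E=8, carry-in 1, digits 1,2,3,7,8,9 already taken and all letters distinct): T must equal 0, so T=0.
Step 8. [col 3: H + S ≡ F (mod 10)] from column 3 (H=2, carry-in 0, digits 0,1,2,3,7,8,9 already taken and all letters distinct): F must equal 6. So F=6.
Step 9. [col 3: H + S ≡ F (mod 10)] in column 3 we have H+S≡F with carry-in 0; given H=2, F=6 and digits 0,1,2,3,6,7,8,9 already taken and all letters distinct, that pins S to 4. So S=4.
Step 10. [col 4: M + F ≡ C (mod 10)] from column 4 (M=9, F=6, carry-in 0, digits 0,1,2,3,4,6,7,8,9 already taken and all letters distinct): C must equal 5, so C=5.

Answer: C=5, E=8, F=6, H=2, L=1, M=9, R=7, S=4, T=0, Y=3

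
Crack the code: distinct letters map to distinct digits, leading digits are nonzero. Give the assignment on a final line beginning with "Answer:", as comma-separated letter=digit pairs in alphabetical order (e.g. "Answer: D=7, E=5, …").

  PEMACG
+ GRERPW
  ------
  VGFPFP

Step 1. [col 1: G + W ≡ P (mod 10)] column 1 (G + W ≡ P (mod 10), carry-in 0) doesn't pin W yet; pick W=7 and continue, so W=7.
Step 2. [col 1: G + W ≡ P (mod 10)] no forcing yet in column 1 (carry-in 0); G=6 is free and consistent — try it, so G=6.
Step 3. [col 1: G + W ≡ P (mod 10)] from column 1 (G=6, W=7, carry-in 0, digits 6,7 already taken and all letters distinct): P must equal 3, so P=3.
Step 4. [col 2: C + P ≡ F (mod 10)] no forcing yet in column 2 (carry-in 1); C=0 is free and consistent — try it. So C=0.
Step 5. [col 2: C + P ≡ F (mod 10)] in column 2 we have C+P≡F with carry-in 1; given C=0, P=3 and digits 0,3,6,7 already taken and all letters distinct, that pins F to 4, so F=4.
Step 6. [col 3: A + R ≡ P (mod 10)] column 3 (A + R ≡ P (mod 10), carry-in 0) doesn't pin R yet; pick R=5 and continue, so R=5.
Step 7. [col 3: A + R ≡ P (mod 10)] column 3 reads A+R+carry(0)=P with R=5, P=3; with digits 0,3,4,5,6,7 already taken and all letters distinct, the only value for A is 8 ⇒ A=8.
Step 8. [col 4: M + E ≡ F (mod 10)] column 4 (M + E ≡ F (mod 10), carry-in 1) doesn't pin E yet; pick E=1 and continue ⇒ E=1.
Step 9. [col 4: M + E ≡ F (mod 10)] column 4 reads M+E+carry(1)=F with E=1, F=4; with digits 0,1,3,4,5,6,7,8 already taken and all letters distinct, the only value for M is 2 ⇒ M=2.
Step 10. [col 6: P + G ≡ V (mod 10)] column 6 reads P+G+carry(0)=V with P=3, G=6; with digits 0,1,2,3,4,5,6,7,8 already taken and all letters distinct, the only value for V is 9 ⇒ V=9.

Answer: A=8, C=0, E=1, F=4, G=6, M=2, P=3, R=5, V=9, W=7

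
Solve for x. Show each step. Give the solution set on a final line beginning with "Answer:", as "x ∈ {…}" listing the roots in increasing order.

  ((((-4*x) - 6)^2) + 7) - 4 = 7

Step 1. [((((-4*x) - 6)^2) + 7) - 4 = 7] -4 is outermost — add 4 both sides ⇒ sub: (((-4*x) - 6)^2) + 7 = 11.
Step 2. [(((-4*x) - 6)^2) + 7 = 11] subtract 7: x sits inside (… + 7). So sub: ((-4*x) - 6)^2 = 4.
Step 3. [((-4*x) - 6)^2 = 4] LHS squared, RHS 4 ≥ 0: apply √ (±). So sqrt: (-4*x) - 6 = 2 or -2.
Step 4. [(-4*x) - 6 = 2 or -2] -6 is outermost — add 6 both sides ⇒ sub: -4*x = 8 or 4.
Step 5. [-4*x = 8 or 4] leading coefficient -4: divide by -4, so div: x = -2 or -1.

Answer: x ∈ {-2, -1}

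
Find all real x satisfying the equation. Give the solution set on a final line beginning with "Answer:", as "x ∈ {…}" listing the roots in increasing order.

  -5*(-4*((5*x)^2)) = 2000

Step 1. [-5*(-4*((5*x)^2)) = 2000] -5·(inner) — divide through by -5. So div: -4*((5*x)^2) = -400.
Step 2. [-4*((5*x)^2) = -400] -4 out front; divide by -4, so div: (5*x)^2 = 100.
Step 3. [(5*x)^2 = 100] 100 ≥ 0, LHS is (·)² — take ±√. So sqrt: 5*x = 10 or -10.
Step 4. [5*x = 10 or -10] LHS = 5·(…); ÷5 both sides ⇒ div: x = 2 or -2.

Answer: x ∈ {-2, 2}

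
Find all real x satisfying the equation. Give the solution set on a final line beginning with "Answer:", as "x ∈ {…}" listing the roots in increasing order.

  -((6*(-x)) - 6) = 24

Step 1. [-((6*(-x)) - 6) = 24] LHS negated; negate both sides ⇒ neg: (6*(-x)) - 6 = -24.
Step 2. [(6*(-x)) - 6 = -24] 6 | LHS and 6 | -24: pull 6 out, so factor: (-x) - 1 = -4.
Step 3. [(-x) - 1 = -4] peel the -1: add 1 from each side ⇒ sub: -x = -3.
Step 4. [-x = -3] leading − — multiply by −1, so neg: x = 3.

Answer: x ∈ {3}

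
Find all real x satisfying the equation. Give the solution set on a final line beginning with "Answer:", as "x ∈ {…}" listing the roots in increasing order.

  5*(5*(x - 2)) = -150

Step 1. [5*(5*(x - 2)) = -150] divide by the outer 5, so div: 5*(x - 2) = -30.
Step 2. [5*(x - 2) = -30] leading coefficient 5: divide by 5 ⇒ div: x - 2 = -6.
Step 3. [x - 2 = -6] add 2: x sits inside (… - 2) ⇒ sub: x = -4.

Answer: x ∈ {-4}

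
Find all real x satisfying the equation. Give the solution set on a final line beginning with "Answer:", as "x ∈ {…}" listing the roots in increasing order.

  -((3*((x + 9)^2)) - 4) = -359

Step 1. [-((3*((x + 9)^2)) - 4) = -359] flip signs both sides, so neg: (3*((x + 9)^2)) - 4 = 359.
Step 2. [(3*((x + 9)^2)) - 4 = 359] add 4: x sits inside (… - 4) ⇒ sub: 3*((x + 9)^2) = 363.
Step 3. [3*((x + 9)^2) = 363] divide by the outer 3, so div: (x + 9)^2 = 121.
Step 4. [(x + 9)^2 = 121] √ both sides: 121 ≥ 0 gives two branches. So sqrt: x + 9 = 11 or -11.
Step 5. [x + 9 = 11 or -11] peel the +9: subtract 9 from each side, so sub: x = 2 or -20.

Answer: x ∈ {-20, 2}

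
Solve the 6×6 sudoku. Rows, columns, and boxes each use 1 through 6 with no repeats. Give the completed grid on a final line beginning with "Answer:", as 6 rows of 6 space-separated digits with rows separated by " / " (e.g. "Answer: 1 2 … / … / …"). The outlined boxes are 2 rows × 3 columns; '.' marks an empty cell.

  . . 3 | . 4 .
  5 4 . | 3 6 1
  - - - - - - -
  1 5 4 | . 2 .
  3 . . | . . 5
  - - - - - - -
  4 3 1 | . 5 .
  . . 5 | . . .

Step 1. [r1c6∈{2}] only 2 remains possible at r1c6. So r1c6=2.
Step 2. [r5c6∈{6}] r5c6 has the single candidate 6 ⇒ r5c6=6.
Step 3. [r6c1∈{2,6}] in col 1, 2 fits only at r6c1. So r6c1=2.
Step 4. [r4c4∈{1,4,6}] in row 4, 4 fits only at r4c4, so r4c4=4.
Step 5. [r4c2∈{2,6}] 2 has one home in col 2: r4c2, so r4c2=2.
Step 6. [r6c5∈{1,3}] col 5 places 3 nowhere but r6c5. So r6c5=3.
Step 7. [r1c1∈{6}] r1c1's peers cover all but 6 ⇒ r1c1=6.
Step 8. [r1c4∈{5}] only 5 remains possible at r1c4. So r1c4=5.
Step 9. [r2c3∈{2}] nothing but 2 survives at r2c3 ⇒ r2c3=2.
Step 10. [r6c2∈{6}] r6c2 is down to just 6, so r6c2=6.
Step 11. [r4c3∈{6}] only 6 remains possible at r4c3 ⇒ r4c3=6.
Step 12. [r3c4∈{6}] only 6 remains possible at r3c4. So r3c4=6.
Step 13. [r1c2∈{1}] nothing but 1 survives at r1c2, so r1c2=1.
Step 14. [r3c6∈{3}] r3c6 is down to just 3. So r3c6=3.
Step 15. [r6c6∈{4}] only 4 remains possible at r6c6, so r6c6=4.
Step 16. [r4c5∈{1}] r4c5's peers cover all but 1, so r4c5=1.
Step 17. [r6c4∈{1}] nothing but 1 survives at r6c4. So r6c4=1.
Step 18. [r5c4∈{2}] r5c4's peers cover all but 2, so r5c4=2.

Answer: 6 1 3 5 4 2 / 5 4 2 3 6 1 / 1 5 4 6 2 3 / 3 2 6 4 1 5 / 4 3 1 2 5 6 / 2 6 5 1 3 4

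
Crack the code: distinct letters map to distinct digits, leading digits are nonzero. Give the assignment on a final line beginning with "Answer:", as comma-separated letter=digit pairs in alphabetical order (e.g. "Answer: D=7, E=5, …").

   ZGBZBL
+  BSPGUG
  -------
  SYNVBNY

Step 1. [col 1: L + G ≡ Y (mod 10)] several values work for Y in column 1 (L + G ≡ Y (mod 10), carry-in 0); try Y=2. So Y=2.
Step 2. [col 1: L + G ≡ Y (mod 10)] several values work for G in column 1 (L + G ≡ Y (mod 10), carry-in 0); try G=8, so G=8.
Step 3. [col 1: L + G ≡ Y (mod 10)] column 1: given G=8, Y=2, carry-in 0, and digits 2,8 already taken and all letters distinct, L+G≡Y (mod 10) forces L=4. So L=4.
Step 4. [S] S is the leading digit of a 7-digit sum of two 6-digit numbers; the final carry is exactly 1. So S=1.
Step 5. [col 2: B + U ≡ N (mod 10)] N=9 is one option consistent with column 2 (B + U ≡ N (mod 10), carry-in 1) — take it. So N=9.
Step 6. [col 2: B + U ≡ N (mod 10)] U=3 is one option consistent with column 2 (B + U ≡ N (mod 10), carry-in 1) — take it, so U=3.
Step 7. [col 2: B + U ≡ N (mod 10)] column 2: given U=3, N=9, carry-in 1, and digits 1,2,3,4,8,9 already taken and all letters distinct, B+U≡N (mod 10) forces B=5 ⇒ B=5.
Step 8. [col 3: Z + G ≡ B (mod 10)] column 3 reads Z+G+carry(0)=B with G=8, B=5; with digits 1,2,3,4,5,8,9 already taken and all letters distinct, the only value for Z is 7 ⇒ Z=7.
Step 9. [col 4: B + P ≡ V (mod 10)] in column 4 we have B+P≡V with carry-in 1; given B=5 and digits 1,2,3,4,5,7,8,9 already taken and all letters distinct, that pins V to 6. So V=6.
Step 10. [col 4: B + P ≡ V (mod 10)] column 4: given B=5, V=6, carry-in 1, and digits 1,2,3,4,5,6,7,8,9 already taken and all letters distinct, B+P≡V (mod 10) forces P=0. So P=0.

Answer: B=5, G=8, L=4, N=9, P=0, S=1, U=3, V=6, Y=2, Z=7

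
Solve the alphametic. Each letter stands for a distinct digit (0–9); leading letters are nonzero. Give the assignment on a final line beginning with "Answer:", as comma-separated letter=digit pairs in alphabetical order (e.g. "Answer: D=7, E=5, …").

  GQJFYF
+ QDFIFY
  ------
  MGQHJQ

Step 1. [col 1: F + Y ≡ Q (mod 10)] Y=5 is one option consistent with column 1 (F + Y ≡ Q (mod 10), carry-in 0) — take it. So Y=5.
Step 2. [col 1: F + Y ≡ Q (mod 10)] column 1 (F + Y ≡ Q (mod 10), carry-in 0) doesn't pin F yet; pick F=8 and continue ⇒ F=8.
Step 3. [col 1: F + Y ≡ Q (mod 10)] column 1 reads F+Y+carry(0)=Q with F=8, Y=5; with digits 5,8 already taken and all letters distinct, the only value for Q is 3, so Q=3.
Step 4. [col 2: Y + F ≡ J (mod 10)] column 2: given Y=5, F=8, carry-in 1, and digits 3,5,8 already taken and all letters distinct, Y+F≡J (mod 10) forces J=4, so J=4.
Step 5. [col 3: F + I ≡ H (mod 10)] no forcing yet in column 3 (carry-in 1); H=0 is free and consistent — try it, so H=0.
Step 6. [col 3: F + I ≡ H (mod 10)] from column 3 (F=8, H=0, carry-in 1, digits 0,3,4,5,8 already taken and all letters distinct): I must equal 1, so I=1.
Step 7. [col 5: Q + D ≡ G (mod 10)] in column 5 we have Q+D≡G with carry-in 1; given Q=3 and digits 0,1,3,4,5,8 already taken and all letters distinct, that pins G to 6. So G=6.
Step 8. [col 5: Q + D ≡ G (mod 10)] column 5: given Q=3, G=6, carry-in 1, and digits 0,1,3,4,5,6,8 already taken and all letters distinct, Q+D≡G (mod 10) forces D=2. So D=2.
Step 9. [col 6: G + Q ≡ M (mod 10)] column 6: given G=6, Q=3, carry-in 0, and digits 0,1,2,3,4,5,6,8 already taken and all letters distinct, G+Q≡M (mod 10) forces M=9 ⇒ M=9.

Answer: D=2, F=8, G=6, H=0, I=1, J=4, M=9, Q=3, Y=5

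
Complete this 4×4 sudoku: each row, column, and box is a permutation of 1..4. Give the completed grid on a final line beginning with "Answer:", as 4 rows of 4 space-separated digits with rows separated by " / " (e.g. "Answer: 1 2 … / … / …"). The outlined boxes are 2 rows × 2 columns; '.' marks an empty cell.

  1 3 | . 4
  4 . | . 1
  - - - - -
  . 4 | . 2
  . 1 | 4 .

Step 1. [r4c4∈{3}] nothing but 3 survives at r4c4, so r4c4=3.
Step 2. [r2c2∈{2}] r2c2 is down to just 2. So r2c2=2.
Step 3. [r3c3∈{1}] nothing but 1 survives at r3c3 ⇒ r3c3=1.
Step 4. [r2c3∈{3}] only 3 remains possible at r2c3, so r2c3=3.
Step 5. [r3c1∈{3}] r3c1 is down to just 3. So r3c1=3.
Step 6. [r1c3∈{2}] r1c3 is down to just 2 ⇒ r1c3=2.
Step 7. [r4c1∈{2}] r4c1's peers cover all but 2, so r4c1=2.

Answer: 1 3 2 4 / 4 2 3 1 / 3 4 1 2 / 2 1 4 3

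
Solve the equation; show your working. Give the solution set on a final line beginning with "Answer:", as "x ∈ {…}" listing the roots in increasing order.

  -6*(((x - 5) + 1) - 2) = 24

Step 1. [-6*(((x - 5) + 1) - 2) = 24] LHS = -6·(…); ÷-6 both sides. So div: ((x - 5) + 1) - 2 = -4.
Step 2. [((x - 5) + 1) - 2 = -4] 2 comes off first (add 2) ⇒ sub: (x - 5) + 1 = -2.
Step 3. [(x - 5) + 1 = -2] 1 comes off first (subtract 1). So sub: x - 5 = -3.
Step 4. [x - 5 = -3] 5 comes off first (add 5). So sub: x = 2.

Answer: x ∈ {2}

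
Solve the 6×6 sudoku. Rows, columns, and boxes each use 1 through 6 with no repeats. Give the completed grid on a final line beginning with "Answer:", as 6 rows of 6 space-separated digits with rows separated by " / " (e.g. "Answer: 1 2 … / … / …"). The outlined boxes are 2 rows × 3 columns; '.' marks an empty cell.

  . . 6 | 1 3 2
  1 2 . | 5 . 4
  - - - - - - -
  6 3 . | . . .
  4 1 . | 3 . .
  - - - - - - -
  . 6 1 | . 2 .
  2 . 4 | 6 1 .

Step 1. [r6c2∈{5}] r6c2 has the single candidate 5 ⇒ r6c2=5.
Step 2. [r5c6∈{3,5}] across row 5, 5 lands solely at r5c6 ⇒ r5c6=5.
Step 3. [r3c5∈{4,5}] col 5 places 4 nowhere but r3c5. So r3c5=4.
Step 4. [r3c3∈{2,5}] r3c3 is the only open cell in row 3 admitting 5. So r3c3=5.
Step 5. [r2c5∈{6}] r2c5 is down to just 6 ⇒ r2c5=6.
Step 6. [r4c6∈{6}] only 6 remains possible at r4c6, so r4c6=6.
Step 7. [r4c3∈{2}] r4c3 is down to just 2 ⇒ r4c3=2.
Step 8. [r3c4∈{2}] r3c4 has the single candidate 2 ⇒ r3c4=2.
Step 9. [r1c2∈{4}] nothing but 4 survives at r1c2, so r1c2=4.
Step 10. [r5c4∈{4}] r5c4 has the single candidate 4. So r5c4=4.
Step 11. [r4c5∈{5}] nothing but 5 survives at r4c5, so r4c5=5.
Step 12. [r1c1∈{5}] only 5 remains possible at r1c1. So r1c1=5.
Step 13. [r2c3∈{3}] only 3 remains possible at r2c3. So r2c3=3.
Step 14. [r6c6∈{3}] r6c6 has the single candidate 3, so r6c6=3.
Step 15. [r3c6∈{1}] r3c6's peers cover all but 1 ⇒ r3c6=1.
Step 16. [r5c1∈{3}] nothing but 3 survives at r5c1, so r5c1=3.

Answer: 5 4 6 1 3 2 / 1 2 3 5 6 4 / 6 3 5 2 4 1 / 4 1 2 3 5 6 / 3 6 1 4 2 5 / 2 5 4 6 1 3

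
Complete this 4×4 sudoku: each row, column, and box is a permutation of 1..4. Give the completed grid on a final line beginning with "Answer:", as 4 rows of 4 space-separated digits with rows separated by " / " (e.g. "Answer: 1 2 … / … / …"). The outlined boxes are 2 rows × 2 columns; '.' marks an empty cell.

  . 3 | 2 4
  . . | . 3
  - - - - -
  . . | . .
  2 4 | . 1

Step 1. [r1c1∈{1}] r1c1 has the single candidate 1 ⇒ r1c1=1.
Step 2. [r3c1∈{3}] r3c1 is down to just 3, so r3c1=3.
Step 3. [r3c4∈{2}] r3c4's peers cover all but 2. So r3c4=2.
Step 4. [r2c2∈{2}] r2c2 is down to just 2, so r2c2=2.
Step 5. [r4c3∈{3}] nothing but 3 survives at r4c3 ⇒ r4c3=3.
Step 6. [r3c2∈{1}] r3c2 has the single candidate 1 ⇒ r3c2=1.
Step 7. [r2c1∈{4}] nothing but 4 survives at r2c1. So r2c1=4.
Step 8. [r2c3∈{1}] nothing but 1 survives at r2c3, so r2c3=1.
Step 9. [r3c3∈{4}] nothing but 4 survives at r3c3. So r3c3=4.

Answer: 1 3 2 4 / 4 2 1 3 / 3 1 4 2 / 2 4 3 1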